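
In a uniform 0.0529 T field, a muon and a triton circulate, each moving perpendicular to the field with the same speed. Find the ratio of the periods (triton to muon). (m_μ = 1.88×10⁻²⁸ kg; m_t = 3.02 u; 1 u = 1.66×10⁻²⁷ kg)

ratio ≈ 26.7

T = 2πm/(qB) is independent of speed, so T₂/T₁ = (m₂/q₂)/(m₁/q₁).
T_{triton}/T_{muon} = (5.01×10^-27/1e) / (1.88×10^-28/1e) = 26.7.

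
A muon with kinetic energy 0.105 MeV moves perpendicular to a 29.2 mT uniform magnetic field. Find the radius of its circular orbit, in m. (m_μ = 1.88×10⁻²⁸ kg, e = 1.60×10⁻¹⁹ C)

r ≈ 0.538 m

Convert the energy: K = 0.105 MeV = 1.68×10^-14 J.
v = √(2K/m) = √(2·1.68×10^-14/1.88×10^-28) = 1.34×10^7 m/s.
r = mv/(qB) = (1.88×10^-28)(1.34×10^7) / [(1×1.60×10^-19)(0.0292)] = 0.538 m.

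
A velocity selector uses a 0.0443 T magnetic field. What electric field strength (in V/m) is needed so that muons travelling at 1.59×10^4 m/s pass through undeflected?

qE = qvB ⇒ E = vB = (1.59×10^4)(0.0443) = 704 V/m.

E ≈ 704 V/m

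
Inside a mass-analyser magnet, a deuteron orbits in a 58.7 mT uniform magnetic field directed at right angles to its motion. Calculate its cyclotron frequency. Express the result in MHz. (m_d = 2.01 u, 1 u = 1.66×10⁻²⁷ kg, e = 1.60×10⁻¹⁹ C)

f = qB/(2πm) = (1×1.60×10^-19)(0.0587) / [2π(3.34×10^-27)] = 4.48×10^5 Hz.

f ≈ 0.448 MHz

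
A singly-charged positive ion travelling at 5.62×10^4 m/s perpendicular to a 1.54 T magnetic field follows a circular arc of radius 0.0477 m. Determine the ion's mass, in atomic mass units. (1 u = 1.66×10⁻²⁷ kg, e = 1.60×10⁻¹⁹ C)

qvB = mv²/r ⇒ m = qBr/v.
m = (1×1.60×10^-19)(1.54)(0.0477) / (5.62×10^4) = 2.09×10^-25 kg = 126 u.

m ≈ 126 u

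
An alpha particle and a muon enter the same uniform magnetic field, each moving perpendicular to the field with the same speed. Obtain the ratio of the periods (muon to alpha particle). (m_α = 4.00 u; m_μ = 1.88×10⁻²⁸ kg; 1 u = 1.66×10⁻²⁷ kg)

ratio ≈ 0.0566

T = 2πm/(qB) is independent of speed, so T₂/T₁ = (m₂/q₂)/(m₁/q₁).
T_{muon}/T_{alpha particle} = (1.88×10^-28/1e) / (6.64×10^-27/2e) = 0.0566.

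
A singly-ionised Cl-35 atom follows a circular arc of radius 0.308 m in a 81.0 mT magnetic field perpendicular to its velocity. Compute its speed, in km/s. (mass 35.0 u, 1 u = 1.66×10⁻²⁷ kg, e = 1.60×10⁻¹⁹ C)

v ≈ 68.7 km/s

From qvB = mv²/r, v = qBr/m.
v = (1×1.60×10^-19)(0.0810)(0.308) / (5.81×10^-26) = 6.87×10^4 m/s.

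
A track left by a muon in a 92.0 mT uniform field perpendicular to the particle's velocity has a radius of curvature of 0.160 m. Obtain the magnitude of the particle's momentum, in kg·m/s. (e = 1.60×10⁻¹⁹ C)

p ≈ 2.36×10^-21 kg·m/s

Since qvB = mv²/r, the momentum p = mv = qBr.
p = (1×1.60×10^-19)(0.0920)(0.160) = 2.36×10^-21 kg·m/s.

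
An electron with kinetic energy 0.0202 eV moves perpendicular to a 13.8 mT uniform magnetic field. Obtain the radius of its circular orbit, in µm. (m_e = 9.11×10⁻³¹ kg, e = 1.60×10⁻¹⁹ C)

Convert the energy: K = 0.0202 eV = 3.23×10^-21 J.
v = √(2K/m) = √(2·3.23×10^-21/9.11×10^-31) = 8.42×10^4 m/s.
r = mv/(qB) = (9.11×10^-31)(8.42×10^4) / [(1×1.60×10^-19)(0.0138)] = 3.48×10^-5 m.

r ≈ 34.8 µm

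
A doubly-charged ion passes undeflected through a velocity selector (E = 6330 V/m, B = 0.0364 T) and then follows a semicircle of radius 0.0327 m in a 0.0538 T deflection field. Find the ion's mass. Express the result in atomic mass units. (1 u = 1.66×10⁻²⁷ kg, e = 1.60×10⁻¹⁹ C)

v = E/B₁ = 1.74×10^5 m/s.
From r = mv/(qB₂), m = qB₂r/v = (2×1.60×10^-19)(0.0538)(0.0327) / (1.74×10^5) = 3.24×10^-27 kg.
In atomic mass units: m = 3.24×10^-27 / 1.66×10^-27 = 1.95 u.

m ≈ 1.95 u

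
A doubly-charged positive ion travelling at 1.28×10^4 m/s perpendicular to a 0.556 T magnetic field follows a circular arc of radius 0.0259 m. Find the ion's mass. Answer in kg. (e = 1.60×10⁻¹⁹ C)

qvB = mv²/r ⇒ m = qBr/v.
m = (2×1.60×10^-19)(0.556)(0.0259) / (1.28×10^4) = 3.60×10^-25 kg.

m ≈ 3.60×10^-25 kg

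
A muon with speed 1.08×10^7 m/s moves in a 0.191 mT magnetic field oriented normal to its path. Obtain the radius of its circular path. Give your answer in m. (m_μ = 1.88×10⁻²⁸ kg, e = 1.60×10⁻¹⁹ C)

r ≈ 66.4 m

The magnetic force provides the centripetal force: qvB = mv²/r, so r = mv/(qB).
r = (1.88×10^-28 kg)(1.08×10^7 m/s) / [(1×1.60×10^-19 C)(1.91×10^-4 T)] = 66.4 m.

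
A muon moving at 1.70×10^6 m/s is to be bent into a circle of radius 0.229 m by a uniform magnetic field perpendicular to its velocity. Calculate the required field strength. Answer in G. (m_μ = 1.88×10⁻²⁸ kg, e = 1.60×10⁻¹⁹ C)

qvB = mv²/r gives B = mv/(qr).
B = (1.88×10^-28)(1.70×10^6) / [(1×1.60×10^-19)(0.229)] = 8.72×10^-3 T.

B ≈ 87.2 G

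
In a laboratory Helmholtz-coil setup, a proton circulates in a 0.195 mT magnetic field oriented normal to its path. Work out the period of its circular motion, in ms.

The cyclotron period is independent of speed: T = 2πm/(qB).
T = 2π(1.67×10^-27) / [(1×1.60×10^-19)(1.95×10^-4)] = 3.36×10^-4 s.

T ≈ 0.336 ms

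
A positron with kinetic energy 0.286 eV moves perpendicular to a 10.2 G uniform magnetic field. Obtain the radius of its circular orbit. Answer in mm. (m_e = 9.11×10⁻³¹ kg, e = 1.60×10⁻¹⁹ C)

Convert the energy: K = 0.286 eV = 4.58×10^-20 J.
v = √(2K/m) = √(2·4.58×10^-20/9.11×10^-31) = 3.17×10^5 m/s.
r = mv/(qB) = (9.11×10^-31)(3.17×10^5) / [(1×1.60×10^-19)(1.02×10^-3)] = 1.77×10^-3 m.

r ≈ 1.77 mm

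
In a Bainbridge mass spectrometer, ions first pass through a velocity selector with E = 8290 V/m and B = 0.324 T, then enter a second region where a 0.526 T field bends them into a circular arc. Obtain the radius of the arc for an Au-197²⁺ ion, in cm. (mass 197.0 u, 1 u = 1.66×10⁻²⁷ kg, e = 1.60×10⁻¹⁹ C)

The selector passes v = E/B = 8290/0.324 = 2.56×10^4 m/s.
In the deflection region, r = mv/(qB₂) = (3.27×10^-25)(2.56×10^4) / [(2×1.60×10^-19)(0.526)] = 0.0497 m.

r ≈ 4.97 cm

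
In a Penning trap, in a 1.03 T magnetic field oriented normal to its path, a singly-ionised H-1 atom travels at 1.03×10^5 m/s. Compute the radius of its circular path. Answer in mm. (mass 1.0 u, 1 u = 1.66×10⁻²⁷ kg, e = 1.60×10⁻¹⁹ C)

The magnetic force provides the centripetal force: qvB = mv²/r, so r = mv/(qB).
r = (1.66×10^-27 kg)(1.03×10^5 m/s) / [(1×1.60×10^-19 C)(1.03 T)] = 1.04×10^-3 m.

r ≈ 1.04 mm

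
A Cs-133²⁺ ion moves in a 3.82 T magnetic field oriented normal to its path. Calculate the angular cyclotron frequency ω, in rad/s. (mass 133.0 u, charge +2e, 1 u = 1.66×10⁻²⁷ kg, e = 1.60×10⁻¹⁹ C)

ω = qB/m = (2×1.60×10^-19)(3.82) / (2.21×10^-25) = 5.54×10^6 rad/s.

ω ≈ 5.54×10^6 rad/s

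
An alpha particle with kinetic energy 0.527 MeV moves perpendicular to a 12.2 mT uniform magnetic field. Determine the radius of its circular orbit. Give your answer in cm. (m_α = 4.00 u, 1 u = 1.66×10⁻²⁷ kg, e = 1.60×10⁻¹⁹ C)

Convert the energy: K = 0.527 MeV = 8.43×10^-14 J.
v = √(2K/m) = √(2·8.43×10^-14/6.64×10^-27) = 5.04×10^6 m/s.
r = mv/(qB) = (6.64×10^-27)(5.04×10^6) / [(2×1.60×10^-19)(0.0122)] = 8.57 m.

r ≈ 857 cm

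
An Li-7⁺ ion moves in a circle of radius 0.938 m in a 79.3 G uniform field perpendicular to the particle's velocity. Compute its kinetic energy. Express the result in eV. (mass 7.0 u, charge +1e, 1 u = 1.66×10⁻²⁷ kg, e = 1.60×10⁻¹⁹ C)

v = qBr/m = (1×1.60×10^-19)(7.93×10^-3)(0.938) / (1.16×10^-26) = 1.02×10^5 m/s.
K = ½mv² = 0.5·(1.16×10^-26)·(1.02×10^5)² = 6.09×10^-17 J = 381 eV.

K ≈ 381 eV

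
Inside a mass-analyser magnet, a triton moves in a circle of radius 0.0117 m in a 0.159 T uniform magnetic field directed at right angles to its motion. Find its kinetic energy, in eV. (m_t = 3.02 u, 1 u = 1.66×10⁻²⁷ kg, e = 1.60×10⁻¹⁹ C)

v = qBr/m = (1×1.60×10^-19)(0.159)(0.0117) / (5.01×10^-27) = 5.94×10^4 m/s.
K = ½mv² = 0.5·(5.01×10^-27)·(5.94×10^4)² = 8.84×10^-18 J = 55.2 eV.

K ≈ 55.2 eV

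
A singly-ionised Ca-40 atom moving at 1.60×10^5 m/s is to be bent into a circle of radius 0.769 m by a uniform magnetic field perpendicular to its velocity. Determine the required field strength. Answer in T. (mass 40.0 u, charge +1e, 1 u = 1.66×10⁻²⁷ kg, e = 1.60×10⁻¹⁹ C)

B ≈ 0.0863 T

qvB = mv²/r gives B = mv/(qr).
B = (6.64×10^-26)(1.60×10^5) / [(1×1.60×10^-19)(0.769)] = 0.0863 T.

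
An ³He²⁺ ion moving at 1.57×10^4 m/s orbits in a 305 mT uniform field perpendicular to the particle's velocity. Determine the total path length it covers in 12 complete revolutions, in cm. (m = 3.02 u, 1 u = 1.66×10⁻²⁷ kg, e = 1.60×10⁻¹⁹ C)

r = mv/(qB) = 8.06×10^-4 m, so one revolution covers 2πr = 5.07×10^-3 m.
In 12 revolutions: L = 12·2πr = 0.0608 m.

L ≈ 6.08 cm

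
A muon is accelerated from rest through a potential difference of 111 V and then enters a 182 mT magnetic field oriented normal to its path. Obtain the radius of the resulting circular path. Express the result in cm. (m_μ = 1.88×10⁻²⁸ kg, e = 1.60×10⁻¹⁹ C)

The kinetic energy gained is K = qV = (1×1.60×10^-19)(111) = 1.78×10^-17 J.
v = √(2K/m) = 4.35×10^5 m/s.
r = mv/(qB) = (1.88×10^-28)(4.35×10^5) / [(1×1.60×10^-19)(0.182)] = 2.81×10^-3 m.

r ≈ 0.281 cm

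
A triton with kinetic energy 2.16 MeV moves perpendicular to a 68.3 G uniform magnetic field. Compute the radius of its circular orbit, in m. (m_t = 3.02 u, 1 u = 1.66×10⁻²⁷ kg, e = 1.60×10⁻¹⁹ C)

Convert the energy: K = 2.16 MeV = 3.46×10^-13 J.
v = √(2K/m) = √(2·3.46×10^-13/5.01×10^-27) = 1.17×10^7 m/s.
r = mv/(qB) = (5.01×10^-27)(1.17×10^7) / [(1×1.60×10^-19)(6.83×10^-3)] = 53.9 m.

r ≈ 53.9 m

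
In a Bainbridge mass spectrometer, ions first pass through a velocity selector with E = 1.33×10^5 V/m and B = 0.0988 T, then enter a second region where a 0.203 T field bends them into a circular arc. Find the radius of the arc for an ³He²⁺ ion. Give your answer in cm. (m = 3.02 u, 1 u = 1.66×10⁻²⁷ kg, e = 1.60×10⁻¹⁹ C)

The selector passes v = E/B = 1.33×10^5/0.0988 = 1.35×10^6 m/s.
In the deflection region, r = mv/(qB₂) = (5.01×10^-27)(1.35×10^6) / [(2×1.60×10^-19)(0.203)] = 0.104 m.

r ≈ 10.4 cm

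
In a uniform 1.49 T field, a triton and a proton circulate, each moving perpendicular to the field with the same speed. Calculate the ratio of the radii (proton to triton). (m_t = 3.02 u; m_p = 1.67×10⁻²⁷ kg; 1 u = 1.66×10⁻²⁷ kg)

r = mv/(qB) ⇒ at equal v, r ∝ m/q.
r_{proton}/r_{triton} = 0.333.

ratio ≈ 0.333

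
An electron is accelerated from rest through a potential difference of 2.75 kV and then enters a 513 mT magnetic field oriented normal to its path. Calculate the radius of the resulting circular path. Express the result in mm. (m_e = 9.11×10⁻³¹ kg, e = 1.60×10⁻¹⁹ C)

r ≈ 0.345 mm

The kinetic energy gained is K = qV = (1×1.60×10^-19)(2750) = 4.40×10^-16 J.
v = √(2K/m) = 3.11×10^7 m/s.
r = mv/(qB) = (9.11×10^-31)(3.11×10^7) / [(1×1.60×10^-19)(0.513)] = 3.45×10^-4 m.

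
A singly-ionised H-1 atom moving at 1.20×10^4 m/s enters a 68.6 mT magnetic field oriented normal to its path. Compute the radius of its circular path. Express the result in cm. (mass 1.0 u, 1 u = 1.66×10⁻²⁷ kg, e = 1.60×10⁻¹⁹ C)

The magnetic force provides the centripetal force: qvB = mv²/r, so r = mv/(qB).
r = (1.66×10^-27 kg)(1.20×10^4 m/s) / [(1×1.60×10^-19 C)(0.0686 T)] = 1.81×10^-3 m.

r ≈ 0.181 cm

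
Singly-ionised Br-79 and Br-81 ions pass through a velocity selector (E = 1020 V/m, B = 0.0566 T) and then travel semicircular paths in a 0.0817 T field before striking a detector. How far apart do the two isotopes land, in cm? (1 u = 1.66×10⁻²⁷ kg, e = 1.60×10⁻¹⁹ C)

Both emerge at v = E/B₁ = 1.80×10^4 m/s.
r = mv/(qB₂), so r₁ = 0.18079 m and r₂ = 0.18537 m, giving Δr = 4.58×10^-3 m.
After a semicircle each ion lands a diameter 2r from the entry slit, so the separation is 2Δr = 9.15×10^-3 m.

Δd ≈ 0.915 cm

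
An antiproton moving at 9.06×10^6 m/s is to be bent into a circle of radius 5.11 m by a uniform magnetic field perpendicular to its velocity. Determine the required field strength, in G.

qvB = mv²/r gives B = mv/(qr).
B = (1.67×10^-27)(9.06×10^6) / [(1×1.60×10^-19)(5.11)] = 0.0185 T.

B ≈ 185 G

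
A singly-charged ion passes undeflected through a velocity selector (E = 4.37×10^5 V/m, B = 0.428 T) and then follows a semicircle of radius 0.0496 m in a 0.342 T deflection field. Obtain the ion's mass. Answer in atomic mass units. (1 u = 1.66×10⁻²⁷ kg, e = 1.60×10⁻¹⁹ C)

v = E/B₁ = 1.02×10^6 m/s.
From r = mv/(qB₂), m = qB₂r/v = (1×1.60×10^-19)(0.342)(0.0496) / (1.02×10^6) = 2.66×10^-27 kg.
In atomic mass units: m = 2.66×10^-27 / 1.66×10^-27 = 1.60 u.

m ≈ 1.60 u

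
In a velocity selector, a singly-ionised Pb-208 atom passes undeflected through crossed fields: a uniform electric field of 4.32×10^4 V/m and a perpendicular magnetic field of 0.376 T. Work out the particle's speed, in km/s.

v ≈ 115 km/s

For zero net force, qE = qvB, so v = E/B.
v = (4.32×10^4) / (0.376) = 1.15×10^5 m/s.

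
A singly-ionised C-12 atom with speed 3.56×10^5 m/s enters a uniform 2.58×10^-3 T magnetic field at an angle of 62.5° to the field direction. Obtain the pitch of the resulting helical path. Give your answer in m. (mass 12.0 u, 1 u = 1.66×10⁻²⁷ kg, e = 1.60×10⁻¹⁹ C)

pitch ≈ 49.8 m

The velocity component along B is v∥ = v cos62.5° = 1.64×10^5 m/s.
The cyclotron period T = 2πm/(qB) = 3.03×10^-4 s is set by m, q, B alone.
Pitch = v∥·T = (1.64×10^5)(3.03×10^-4) = 49.8 m.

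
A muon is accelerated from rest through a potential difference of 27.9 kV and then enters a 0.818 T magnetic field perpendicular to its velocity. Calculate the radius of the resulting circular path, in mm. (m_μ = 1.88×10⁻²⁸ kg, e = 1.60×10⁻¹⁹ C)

The kinetic energy gained is K = qV = (1×1.60×10^-19)(2.79×10^4) = 4.46×10^-15 J.
v = √(2K/m) = 6.89×10^6 m/s.
r = mv/(qB) = (1.88×10^-28)(6.89×10^6) / [(1×1.60×10^-19)(0.818)] = 9.90×10^-3 m.

r ≈ 9.90 mm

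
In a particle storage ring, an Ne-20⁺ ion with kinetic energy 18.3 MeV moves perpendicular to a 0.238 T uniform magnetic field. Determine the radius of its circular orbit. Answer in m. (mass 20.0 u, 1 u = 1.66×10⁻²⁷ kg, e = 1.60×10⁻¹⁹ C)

r ≈ 11.6 m

Convert the energy: K = 18.3 MeV = 2.93×10^-12 J.
v = √(2K/m) = √(2·2.93×10^-12/3.32×10^-26) = 1.33×10^7 m/s.
r = mv/(qB) = (3.32×10^-26)(1.33×10^7) / [(1×1.60×10^-19)(0.238)] = 11.6 m.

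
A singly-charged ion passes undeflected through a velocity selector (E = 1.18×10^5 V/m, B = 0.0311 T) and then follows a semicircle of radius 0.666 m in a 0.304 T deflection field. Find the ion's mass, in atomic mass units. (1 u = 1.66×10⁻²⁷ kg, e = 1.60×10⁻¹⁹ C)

m ≈ 5.14 u

v = E/B₁ = 3.79×10^6 m/s.
From r = mv/(qB₂), m = qB₂r/v = (1×1.60×10^-19)(0.304)(0.666) / (3.79×10^6) = 8.54×10^-27 kg.
In atomic mass units: m = 8.54×10^-27 / 1.66×10^-27 = 5.14 u.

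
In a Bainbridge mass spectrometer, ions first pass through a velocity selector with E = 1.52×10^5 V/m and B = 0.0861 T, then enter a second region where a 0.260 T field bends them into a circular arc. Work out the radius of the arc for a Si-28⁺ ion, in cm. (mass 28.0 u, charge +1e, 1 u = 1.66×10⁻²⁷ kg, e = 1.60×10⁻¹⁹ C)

r ≈ 197 cm

The selector passes v = E/B = 1.52×10^5/0.0861 = 1.77×10^6 m/s.
In the deflection region, r = mv/(qB₂) = (4.65×10^-26)(1.77×10^6) / [(1×1.60×10^-19)(0.260)] = 1.97 m.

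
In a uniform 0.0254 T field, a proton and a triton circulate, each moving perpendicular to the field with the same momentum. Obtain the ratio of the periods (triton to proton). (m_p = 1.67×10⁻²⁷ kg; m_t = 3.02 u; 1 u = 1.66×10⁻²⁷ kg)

T = 2πm/(qB) is independent of speed, so T₂/T₁ = (m₂/q₂)/(m₁/q₁).
T_{triton}/T_{proton} = (5.01×10^-27/1e) / (1.67×10^-27/1e) = 3.00.

ratio ≈ 3.00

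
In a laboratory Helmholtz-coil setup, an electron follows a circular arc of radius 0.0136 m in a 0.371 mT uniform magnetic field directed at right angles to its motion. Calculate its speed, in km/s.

From qvB = mv²/r, v = qBr/m.
v = (1×1.60×10^-19)(3.71×10^-4)(0.0136) / (9.11×10^-31) = 8.86×10^5 m/s.

v ≈ 886 km/s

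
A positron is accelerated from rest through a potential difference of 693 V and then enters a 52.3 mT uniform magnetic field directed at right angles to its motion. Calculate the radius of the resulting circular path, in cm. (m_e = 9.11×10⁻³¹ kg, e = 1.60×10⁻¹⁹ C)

r ≈ 0.170 cm

The kinetic energy gained is K = qV = (1×1.60×10^-19)(693) = 1.11×10^-16 J.
v = √(2K/m) = 1.56×10^7 m/s.
r = mv/(qB) = (9.11×10^-31)(1.56×10^7) / [(1×1.60×10^-19)(0.0523)] = 1.70×10^-3 m.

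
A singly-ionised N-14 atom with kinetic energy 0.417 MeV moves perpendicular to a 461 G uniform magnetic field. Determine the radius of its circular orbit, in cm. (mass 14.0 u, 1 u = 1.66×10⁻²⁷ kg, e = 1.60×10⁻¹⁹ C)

Convert the energy: K = 0.417 MeV = 6.67×10^-14 J.
v = √(2K/m) = √(2·6.67×10^-14/2.32×10^-26) = 2.40×10^6 m/s.
r = mv/(qB) = (2.32×10^-26)(2.40×10^6) / [(1×1.60×10^-19)(0.0461)] = 7.55 m.

r ≈ 755 cm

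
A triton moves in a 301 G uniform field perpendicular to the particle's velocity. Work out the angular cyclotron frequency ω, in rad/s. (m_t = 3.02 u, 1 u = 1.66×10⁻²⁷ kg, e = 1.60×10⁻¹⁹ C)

ω ≈ 9.61×10^5 rad/s

ω = qB/m = (1×1.60×10^-19)(0.0301) / (5.01×10^-27) = 9.61×10^5 rad/s.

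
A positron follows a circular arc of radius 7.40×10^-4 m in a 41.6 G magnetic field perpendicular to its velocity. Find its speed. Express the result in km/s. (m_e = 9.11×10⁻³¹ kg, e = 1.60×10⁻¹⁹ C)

From qvB = mv²/r, v = qBr/m.
v = (1×1.60×10^-19)(4.16×10^-3)(7.40×10^-4) / (9.11×10^-31) = 5.41×10^5 m/s.

v ≈ 541 km/s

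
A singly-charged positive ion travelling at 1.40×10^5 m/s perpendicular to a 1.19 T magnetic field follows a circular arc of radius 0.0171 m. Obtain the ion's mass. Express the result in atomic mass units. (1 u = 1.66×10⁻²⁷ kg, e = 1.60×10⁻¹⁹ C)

m ≈ 14.0 u

qvB = mv²/r ⇒ m = qBr/v.
m = (1×1.60×10^-19)(1.19)(0.0171) / (1.40×10^5) = 2.33×10^-26 kg = 14.0 u.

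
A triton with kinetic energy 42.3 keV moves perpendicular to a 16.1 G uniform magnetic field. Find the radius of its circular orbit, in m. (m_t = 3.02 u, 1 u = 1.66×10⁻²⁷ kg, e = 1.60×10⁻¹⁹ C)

r ≈ 32.0 m

Convert the energy: K = 42.3 keV = 6.77×10^-15 J.
v = √(2K/m) = √(2·6.77×10^-15/5.01×10^-27) = 1.64×10^6 m/s.
r = mv/(qB) = (5.01×10^-27)(1.64×10^6) / [(1×1.60×10^-19)(1.61×10^-3)] = 32.0 m.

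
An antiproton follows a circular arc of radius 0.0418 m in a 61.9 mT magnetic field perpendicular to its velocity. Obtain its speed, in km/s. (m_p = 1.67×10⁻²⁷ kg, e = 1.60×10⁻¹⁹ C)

From qvB = mv²/r, v = qBr/m.
v = (1×1.60×10^-19)(0.0619)(0.0418) / (1.67×10^-27) = 2.48×10^5 m/s.

v ≈ 248 km/s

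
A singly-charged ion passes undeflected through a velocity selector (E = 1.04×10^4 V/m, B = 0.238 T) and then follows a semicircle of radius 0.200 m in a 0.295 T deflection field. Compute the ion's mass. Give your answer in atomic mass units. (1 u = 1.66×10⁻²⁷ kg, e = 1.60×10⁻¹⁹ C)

m ≈ 130 u

v = E/B₁ = 4.37×10^4 m/s.
From r = mv/(qB₂), m = qB₂r/v = (1×1.60×10^-19)(0.295)(0.200) / (4.37×10^4) = 2.16×10^-25 kg.
In atomic mass units: m = 2.16×10^-25 / 1.66×10^-27 = 130 u.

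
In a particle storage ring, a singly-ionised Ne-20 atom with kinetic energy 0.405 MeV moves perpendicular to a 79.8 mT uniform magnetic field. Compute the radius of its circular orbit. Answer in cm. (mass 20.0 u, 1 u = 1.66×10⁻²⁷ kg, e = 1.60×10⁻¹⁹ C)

r ≈ 514 cm

Convert the energy: K = 0.405 MeV = 6.48×10^-14 J.
v = √(2K/m) = √(2·6.48×10^-14/3.32×10^-26) = 1.98×10^6 m/s.
r = mv/(qB) = (3.32×10^-26)(1.98×10^6) / [(1×1.60×10^-19)(0.0798)] = 5.14 m.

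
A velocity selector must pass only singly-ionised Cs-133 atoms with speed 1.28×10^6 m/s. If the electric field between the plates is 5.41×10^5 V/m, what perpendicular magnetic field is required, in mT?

B ≈ 423 mT

qE = qvB ⇒ B = E/v = (5.41×10^5) / (1.28×10^6) = 0.423 T.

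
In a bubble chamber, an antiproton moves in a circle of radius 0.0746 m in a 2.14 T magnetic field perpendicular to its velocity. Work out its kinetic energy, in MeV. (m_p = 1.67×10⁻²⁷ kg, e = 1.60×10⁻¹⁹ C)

K ≈ 1.22 MeV

v = qBr/m = (1×1.60×10^-19)(2.14)(0.0746) / (1.67×10^-27) = 1.53×10^7 m/s.
K = ½mv² = 0.5·(1.67×10^-27)·(1.53×10^7)² = 1.95×10^-13 J = 1.22 MeV.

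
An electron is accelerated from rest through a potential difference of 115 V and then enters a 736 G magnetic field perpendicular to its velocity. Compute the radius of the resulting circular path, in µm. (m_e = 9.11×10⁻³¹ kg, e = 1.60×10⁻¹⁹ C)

r ≈ 492 µm

The kinetic energy gained is K = qV = (1×1.60×10^-19)(115) = 1.84×10^-17 J.
v = √(2K/m) = 6.36×10^6 m/s.
r = mv/(qB) = (9.11×10^-31)(6.36×10^6) / [(1×1.60×10^-19)(0.0736)] = 4.92×10^-4 m.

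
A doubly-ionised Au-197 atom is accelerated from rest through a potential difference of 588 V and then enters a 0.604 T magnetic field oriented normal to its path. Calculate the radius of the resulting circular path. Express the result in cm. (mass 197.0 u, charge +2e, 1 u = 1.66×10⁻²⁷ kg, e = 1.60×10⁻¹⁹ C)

The kinetic energy gained is K = qV = (2×1.60×10^-19)(588) = 1.88×10^-16 J.
v = √(2K/m) = 3.39×10^4 m/s.
r = mv/(qB) = (3.27×10^-25)(3.39×10^4) / [(2×1.60×10^-19)(0.604)] = 0.0574 m.

r ≈ 5.74 cm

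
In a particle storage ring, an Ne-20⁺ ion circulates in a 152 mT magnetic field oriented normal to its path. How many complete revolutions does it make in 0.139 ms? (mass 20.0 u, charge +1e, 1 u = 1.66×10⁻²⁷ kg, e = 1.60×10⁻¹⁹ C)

T = 2πm/(qB) = 2π(3.32×10^-26) / [(1×1.60×10^-19)(0.152)] = 8.5774×10^-6 s.
N = t/T = 1.39×10^-4 / 8.5774×10^-6 ≈ 16.21, so 16 complete revolutions.

N = 16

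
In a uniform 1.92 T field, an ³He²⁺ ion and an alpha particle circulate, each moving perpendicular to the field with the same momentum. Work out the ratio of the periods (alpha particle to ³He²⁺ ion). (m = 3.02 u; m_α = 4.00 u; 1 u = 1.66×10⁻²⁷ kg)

T = 2πm/(qB) is independent of speed, so T₂/T₁ = (m₂/q₂)/(m₁/q₁).
T_{alpha particle}/T_{³He²⁺ ion} = (6.64×10^-27/2e) / (5.01×10^-27/2e) = 1.32.

ratio ≈ 1.32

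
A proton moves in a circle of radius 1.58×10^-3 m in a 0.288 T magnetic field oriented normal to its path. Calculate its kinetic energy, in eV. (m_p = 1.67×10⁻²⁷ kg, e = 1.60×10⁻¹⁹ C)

v = qBr/m = (1×1.60×10^-19)(0.288)(1.58×10^-3) / (1.67×10^-27) = 4.36×10^4 m/s.
K = ½mv² = 0.5·(1.67×10^-27)·(4.36×10^4)² = 1.59×10^-18 J = 9.92 eV.

K ≈ 9.92 eV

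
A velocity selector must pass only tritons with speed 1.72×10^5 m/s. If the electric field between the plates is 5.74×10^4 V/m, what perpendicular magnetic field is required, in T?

qE = qvB ⇒ B = E/v = (5.74×10^4) / (1.72×10^5) = 0.334 T.

B ≈ 0.334 T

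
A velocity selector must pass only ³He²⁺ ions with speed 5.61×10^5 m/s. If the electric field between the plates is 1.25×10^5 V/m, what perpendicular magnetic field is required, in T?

qE = qvB ⇒ B = E/v = (1.25×10^5) / (5.61×10^5) = 0.223 T.

B ≈ 0.223 T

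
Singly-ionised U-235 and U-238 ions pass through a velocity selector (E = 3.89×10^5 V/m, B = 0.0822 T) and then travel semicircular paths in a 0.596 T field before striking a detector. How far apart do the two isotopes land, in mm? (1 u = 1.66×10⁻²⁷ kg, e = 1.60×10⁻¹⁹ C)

Δd ≈ 494 mm

Both emerge at v = E/B₁ = 4.73×10^6 m/s.
r = mv/(qB₂), so r₁ = 19.359 m and r₂ = 19.606 m, giving Δr = 0.247 m.
After a semicircle each ion lands a diameter 2r from the entry slit, so the separation is 2Δr = 0.494 m.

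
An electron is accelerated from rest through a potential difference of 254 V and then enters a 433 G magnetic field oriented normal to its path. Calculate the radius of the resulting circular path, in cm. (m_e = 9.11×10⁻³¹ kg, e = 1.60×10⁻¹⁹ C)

r ≈ 0.124 cm

The kinetic energy gained is K = qV = (1×1.60×10^-19)(254) = 4.06×10^-17 J.
v = √(2K/m) = 9.45×10^6 m/s.
r = mv/(qB) = (9.11×10^-31)(9.45×10^6) / [(1×1.60×10^-19)(0.0433)] = 1.24×10^-3 m.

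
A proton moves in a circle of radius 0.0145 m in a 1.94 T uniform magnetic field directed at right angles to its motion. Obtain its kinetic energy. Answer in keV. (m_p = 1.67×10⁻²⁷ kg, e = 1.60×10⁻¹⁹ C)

K ≈ 37.9 keV

v = qBr/m = (1×1.60×10^-19)(1.94)(0.0145) / (1.67×10^-27) = 2.70×10^6 m/s.
K = ½mv² = 0.5·(1.67×10^-27)·(2.70×10^6)² = 6.07×10^-15 J = 37.9 keV.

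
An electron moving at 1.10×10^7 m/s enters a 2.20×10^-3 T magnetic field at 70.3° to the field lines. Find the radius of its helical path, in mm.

r ≈ 26.8 mm

Only the perpendicular component v⊥ = v sin70.3° = 1.04×10^7 m/s is bent by the field.
r = m v⊥ /(qB) = (9.11×10^-31)(1.04×10^7) / [(1×1.60×10^-19)(2.20×10^-3)] = 0.0268 m.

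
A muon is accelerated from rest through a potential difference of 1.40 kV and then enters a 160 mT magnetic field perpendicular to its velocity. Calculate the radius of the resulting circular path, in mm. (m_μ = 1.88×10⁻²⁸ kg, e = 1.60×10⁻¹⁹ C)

The kinetic energy gained is K = qV = (1×1.60×10^-19)(1400) = 2.24×10^-16 J.
v = √(2K/m) = 1.54×10^6 m/s.
r = mv/(qB) = (1.88×10^-28)(1.54×10^6) / [(1×1.60×10^-19)(0.160)] = 0.0113 m.

r ≈ 11.3 mm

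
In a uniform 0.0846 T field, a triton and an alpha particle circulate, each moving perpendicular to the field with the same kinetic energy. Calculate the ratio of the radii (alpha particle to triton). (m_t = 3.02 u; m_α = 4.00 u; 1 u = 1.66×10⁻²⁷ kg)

ratio ≈ 0.575

r = √(2mK)/(qB) ⇒ at equal K, r ∝ √m/q.
r_{alpha particle}/r_{triton} = 0.575.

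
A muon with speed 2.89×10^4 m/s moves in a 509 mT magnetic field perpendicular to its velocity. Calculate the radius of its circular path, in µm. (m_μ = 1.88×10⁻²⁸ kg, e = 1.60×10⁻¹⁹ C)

r ≈ 66.7 µm

The magnetic force provides the centripetal force: qvB = mv²/r, so r = mv/(qB).
r = (1.88×10^-28 kg)(2.89×10^4 m/s) / [(1×1.60×10^-19 C)(0.509 T)] = 6.67×10^-5 m.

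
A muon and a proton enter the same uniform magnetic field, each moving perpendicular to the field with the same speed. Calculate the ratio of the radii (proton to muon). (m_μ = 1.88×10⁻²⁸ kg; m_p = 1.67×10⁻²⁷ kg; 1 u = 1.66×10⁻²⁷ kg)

r = mv/(qB) ⇒ at equal v, r ∝ m/q.
r_{proton}/r_{muon} = 8.88.

ratio ≈ 8.88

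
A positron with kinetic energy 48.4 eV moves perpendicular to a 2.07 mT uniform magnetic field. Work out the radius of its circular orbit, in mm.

Convert the energy: K = 48.4 eV = 7.74×10^-18 J.
v = √(2K/m) = √(2·7.74×10^-18/9.11×10^-31) = 4.12×10^6 m/s.
r = mv/(qB) = (9.11×10^-31)(4.12×10^6) / [(1×1.60×10^-19)(2.07×10^-3)] = 0.0113 m.

r ≈ 11.3 mm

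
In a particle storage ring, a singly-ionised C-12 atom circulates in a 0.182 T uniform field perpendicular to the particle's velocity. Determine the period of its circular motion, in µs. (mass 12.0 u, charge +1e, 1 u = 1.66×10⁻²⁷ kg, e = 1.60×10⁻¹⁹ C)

The cyclotron period is independent of speed: T = 2πm/(qB).
T = 2π(1.99×10^-26) / [(1×1.60×10^-19)(0.182)] = 4.30×10^-6 s.

T ≈ 4.30 µs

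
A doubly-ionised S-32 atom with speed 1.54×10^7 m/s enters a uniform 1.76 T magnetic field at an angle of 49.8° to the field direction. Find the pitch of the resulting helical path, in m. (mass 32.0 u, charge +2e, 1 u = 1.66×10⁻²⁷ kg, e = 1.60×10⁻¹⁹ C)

The velocity component along B is v∥ = v cos49.8° = 9.94×10^6 m/s.
The cyclotron period T = 2πm/(qB) = 5.93×10^-7 s is set by m, q, B alone.
Pitch = v∥·T = (9.94×10^6)(5.93×10^-7) = 5.89 m.

pitch ≈ 5.89 m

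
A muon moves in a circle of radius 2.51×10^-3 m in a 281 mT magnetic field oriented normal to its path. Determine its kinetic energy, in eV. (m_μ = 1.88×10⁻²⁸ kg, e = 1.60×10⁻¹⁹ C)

v = qBr/m = (1×1.60×10^-19)(0.281)(2.51×10^-3) / (1.88×10^-28) = 6.00×10^5 m/s.
K = ½mv² = 0.5·(1.88×10^-28)·(6.00×10^5)² = 3.39×10^-17 J = 212 eV.

K ≈ 212 eV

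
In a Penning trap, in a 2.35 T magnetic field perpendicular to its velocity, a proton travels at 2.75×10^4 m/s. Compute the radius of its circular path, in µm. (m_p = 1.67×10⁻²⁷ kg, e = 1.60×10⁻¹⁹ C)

The magnetic force provides the centripetal force: qvB = mv²/r, so r = mv/(qB).
r = (1.67×10^-27 kg)(2.75×10^4 m/s) / [(1×1.60×10^-19 C)(2.35 T)] = 1.22×10^-4 m.

r ≈ 122 µm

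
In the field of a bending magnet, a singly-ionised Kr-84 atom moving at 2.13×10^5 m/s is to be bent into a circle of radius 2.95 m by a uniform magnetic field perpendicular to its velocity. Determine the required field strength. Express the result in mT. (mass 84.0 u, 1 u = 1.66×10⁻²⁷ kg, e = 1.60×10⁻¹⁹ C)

B ≈ 62.9 mT

qvB = mv²/r gives B = mv/(qr).
B = (1.39×10^-25)(2.13×10^5) / [(1×1.60×10^-19)(2.95)] = 0.0629 T.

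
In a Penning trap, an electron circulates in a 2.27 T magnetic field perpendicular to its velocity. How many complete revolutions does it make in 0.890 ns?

N = 56

T = 2πm/(qB) = 2π(9.11×10^-31) / [(1×1.60×10^-19)(2.27)] = 1.5760×10^-11 s.
N = t/T = 8.90×10^-10 / 1.5760×10^-11 ≈ 56.47, so 56 complete revolutions.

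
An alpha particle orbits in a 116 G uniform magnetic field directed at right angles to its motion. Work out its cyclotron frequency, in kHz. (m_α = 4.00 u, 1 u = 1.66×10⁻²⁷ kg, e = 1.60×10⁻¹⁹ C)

f = qB/(2πm) = (2×1.60×10^-19)(0.0116) / [2π(6.64×10^-27)] = 8.90×10^4 Hz.

f ≈ 89.0 kHz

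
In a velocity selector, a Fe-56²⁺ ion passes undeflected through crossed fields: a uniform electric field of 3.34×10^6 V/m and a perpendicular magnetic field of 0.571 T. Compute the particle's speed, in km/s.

v ≈ 5850 km/s

For zero net force, qE = qvB, so v = E/B.
v = (3.34×10^6) / (0.571) = 5.85×10^6 m/s.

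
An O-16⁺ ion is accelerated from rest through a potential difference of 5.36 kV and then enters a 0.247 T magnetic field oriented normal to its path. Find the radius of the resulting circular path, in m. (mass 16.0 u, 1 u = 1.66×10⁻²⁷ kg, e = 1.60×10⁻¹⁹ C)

The kinetic energy gained is K = qV = (1×1.60×10^-19)(5360) = 8.58×10^-16 J.
v = √(2K/m) = 2.54×10^5 m/s.
r = mv/(qB) = (2.66×10^-26)(2.54×10^5) / [(1×1.60×10^-19)(0.247)] = 0.171 m.

r ≈ 0.171 m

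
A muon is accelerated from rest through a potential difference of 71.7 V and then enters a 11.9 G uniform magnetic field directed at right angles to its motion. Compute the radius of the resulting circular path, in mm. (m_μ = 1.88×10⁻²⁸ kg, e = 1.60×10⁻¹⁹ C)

The kinetic energy gained is K = qV = (1×1.60×10^-19)(71.7) = 1.15×10^-17 J.
v = √(2K/m) = 3.49×10^5 m/s.
r = mv/(qB) = (1.88×10^-28)(3.49×10^5) / [(1×1.60×10^-19)(1.19×10^-3)] = 0.345 m.

r ≈ 345 mm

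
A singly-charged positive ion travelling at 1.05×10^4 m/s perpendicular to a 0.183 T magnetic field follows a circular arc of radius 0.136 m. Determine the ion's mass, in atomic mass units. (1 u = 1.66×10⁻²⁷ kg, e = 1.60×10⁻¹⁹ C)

qvB = mv²/r ⇒ m = qBr/v.
m = (1×1.60×10^-19)(0.183)(0.136) / (1.05×10^4) = 3.79×10^-25 kg = 228 u.

m ≈ 228 u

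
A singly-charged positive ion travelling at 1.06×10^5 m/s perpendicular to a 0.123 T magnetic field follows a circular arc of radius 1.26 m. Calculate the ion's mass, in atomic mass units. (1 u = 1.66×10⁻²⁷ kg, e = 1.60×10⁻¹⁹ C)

m ≈ 141 u

qvB = mv²/r ⇒ m = qBr/v.
m = (1×1.60×10^-19)(0.123)(1.26) / (1.06×10^5) = 2.34×10^-25 kg = 141 u.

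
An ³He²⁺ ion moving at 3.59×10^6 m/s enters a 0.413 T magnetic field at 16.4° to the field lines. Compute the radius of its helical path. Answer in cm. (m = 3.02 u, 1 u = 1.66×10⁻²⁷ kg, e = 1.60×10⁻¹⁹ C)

r ≈ 3.84 cm

Only the perpendicular component v⊥ = v sin16.4° = 1.01×10^6 m/s is bent by the field.
r = m v⊥ /(qB) = (5.01×10^-27)(1.01×10^6) / [(2×1.60×10^-19)(0.413)] = 0.0384 m.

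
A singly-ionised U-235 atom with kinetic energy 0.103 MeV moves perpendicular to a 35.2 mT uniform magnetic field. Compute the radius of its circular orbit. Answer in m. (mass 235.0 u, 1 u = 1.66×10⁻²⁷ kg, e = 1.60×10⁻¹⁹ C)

r ≈ 20.1 m

Convert the energy: K = 0.103 MeV = 1.65×10^-14 J.
v = √(2K/m) = √(2·1.65×10^-14/3.90×10^-25) = 2.91×10^5 m/s.
r = mv/(qB) = (3.90×10^-25)(2.91×10^5) / [(1×1.60×10^-19)(0.0352)] = 20.1 m.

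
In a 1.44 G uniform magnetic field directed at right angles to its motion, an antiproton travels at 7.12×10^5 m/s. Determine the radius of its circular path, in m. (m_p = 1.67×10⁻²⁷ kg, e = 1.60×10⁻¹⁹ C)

The magnetic force provides the centripetal force: qvB = mv²/r, so r = mv/(qB).
r = (1.67×10^-27 kg)(7.12×10^5 m/s) / [(1×1.60×10^-19 C)(1.44×10^-4 T)] = 51.6 m.

r ≈ 51.6 m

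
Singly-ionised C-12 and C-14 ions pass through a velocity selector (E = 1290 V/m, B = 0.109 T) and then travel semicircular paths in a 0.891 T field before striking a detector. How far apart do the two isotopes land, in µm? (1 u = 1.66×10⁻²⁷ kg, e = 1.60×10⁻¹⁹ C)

Δd ≈ 551 µm

Both emerge at v = E/B₁ = 1.18×10^4 m/s.
r = mv/(qB₂), so r₁ = 1.654×10^-3 m and r₂ = 1.929×10^-3 m, giving Δr = 2.76×10^-4 m.
After a semicircle each ion lands a diameter 2r from the entry slit, so the separation is 2Δr = 5.51×10^-4 m.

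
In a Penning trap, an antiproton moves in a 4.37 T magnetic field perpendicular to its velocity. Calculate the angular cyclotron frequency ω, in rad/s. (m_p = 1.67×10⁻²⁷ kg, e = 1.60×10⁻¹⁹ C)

ω ≈ 4.19×10^8 rad/s

ω = qB/m = (1×1.60×10^-19)(4.37) / (1.67×10^-27) = 4.19×10^8 rad/s.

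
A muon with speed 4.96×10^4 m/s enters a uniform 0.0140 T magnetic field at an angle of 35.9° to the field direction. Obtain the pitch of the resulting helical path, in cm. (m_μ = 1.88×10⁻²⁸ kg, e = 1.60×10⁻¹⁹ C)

The velocity component along B is v∥ = v cos35.9° = 4.02×10^4 m/s.
The cyclotron period T = 2πm/(qB) = 5.27×10^-7 s is set by m, q, B alone.
Pitch = v∥·T = (4.02×10^4)(5.27×10^-7) = 0.0212 m.

pitch ≈ 2.12 cm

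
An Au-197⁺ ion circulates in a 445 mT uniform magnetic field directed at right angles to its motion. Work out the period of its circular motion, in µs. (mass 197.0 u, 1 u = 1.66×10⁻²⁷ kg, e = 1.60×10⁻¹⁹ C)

The cyclotron period is independent of speed: T = 2πm/(qB).
T = 2π(3.27×10^-25) / [(1×1.60×10^-19)(0.445)] = 2.89×10^-5 s.

T ≈ 28.9 µs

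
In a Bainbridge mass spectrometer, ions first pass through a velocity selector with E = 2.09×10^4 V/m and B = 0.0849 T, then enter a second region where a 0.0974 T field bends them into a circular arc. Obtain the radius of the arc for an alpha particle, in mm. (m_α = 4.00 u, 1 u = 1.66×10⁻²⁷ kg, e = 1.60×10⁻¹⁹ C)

The selector passes v = E/B = 2.09×10^4/0.0849 = 2.46×10^5 m/s.
In the deflection region, r = mv/(qB₂) = (6.64×10^-27)(2.46×10^5) / [(2×1.60×10^-19)(0.0974)] = 0.0524 m.

r ≈ 52.4 mm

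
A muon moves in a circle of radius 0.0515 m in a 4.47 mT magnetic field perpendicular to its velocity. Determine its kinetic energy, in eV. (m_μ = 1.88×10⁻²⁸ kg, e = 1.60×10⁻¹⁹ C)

v = qBr/m = (1×1.60×10^-19)(4.47×10^-3)(0.0515) / (1.88×10^-28) = 1.96×10^5 m/s.
K = ½mv² = 0.5·(1.88×10^-28)·(1.96×10^5)² = 3.61×10^-18 J = 22.6 eV.

K ≈ 22.6 eV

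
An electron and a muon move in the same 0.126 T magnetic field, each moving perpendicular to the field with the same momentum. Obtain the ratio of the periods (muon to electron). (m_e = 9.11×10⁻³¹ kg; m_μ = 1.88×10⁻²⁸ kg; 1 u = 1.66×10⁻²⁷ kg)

ratio ≈ 206

T = 2πm/(qB) is independent of speed, so T₂/T₁ = (m₂/q₂)/(m₁/q₁).
T_{muon}/T_{electron} = (1.88×10^-28/1e) / (9.11×10^-31/1e) = 206.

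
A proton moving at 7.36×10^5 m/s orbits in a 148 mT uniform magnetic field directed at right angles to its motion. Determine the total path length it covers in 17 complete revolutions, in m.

L ≈ 5.54 m

r = mv/(qB) = 0.0519 m, so one revolution covers 2πr = 0.326 m.
In 17 revolutions: L = 17·2πr = 5.54 m.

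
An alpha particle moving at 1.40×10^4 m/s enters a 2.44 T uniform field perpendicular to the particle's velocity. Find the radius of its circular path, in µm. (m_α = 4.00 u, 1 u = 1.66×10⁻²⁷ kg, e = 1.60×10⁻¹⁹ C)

The magnetic force provides the centripetal force: qvB = mv²/r, so r = mv/(qB).
r = (6.64×10^-27 kg)(1.40×10^4 m/s) / [(2×1.60×10^-19 C)(2.44 T)] = 1.19×10^-4 m.

r ≈ 119 µm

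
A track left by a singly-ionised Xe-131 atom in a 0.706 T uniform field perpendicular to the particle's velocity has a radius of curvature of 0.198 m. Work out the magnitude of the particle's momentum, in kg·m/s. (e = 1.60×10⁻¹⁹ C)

p ≈ 2.24×10^-20 kg·m/s

Since qvB = mv²/r, the momentum p = mv = qBr.
p = (1×1.60×10^-19)(0.706)(0.198) = 2.24×10^-20 kg·m/s.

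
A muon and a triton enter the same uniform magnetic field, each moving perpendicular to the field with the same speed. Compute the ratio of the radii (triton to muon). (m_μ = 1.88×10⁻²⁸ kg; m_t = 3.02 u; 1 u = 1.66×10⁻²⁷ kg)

ratio ≈ 26.7

r = mv/(qB) ⇒ at equal v, r ∝ m/q.
r_{triton}/r_{muon} = 26.7.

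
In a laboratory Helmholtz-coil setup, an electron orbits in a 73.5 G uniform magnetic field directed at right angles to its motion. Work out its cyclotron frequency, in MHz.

f = qB/(2πm) = (1×1.60×10^-19)(7.35×10^-3) / [2π(9.11×10^-31)] = 2.05×10^8 Hz.

f ≈ 205 MHz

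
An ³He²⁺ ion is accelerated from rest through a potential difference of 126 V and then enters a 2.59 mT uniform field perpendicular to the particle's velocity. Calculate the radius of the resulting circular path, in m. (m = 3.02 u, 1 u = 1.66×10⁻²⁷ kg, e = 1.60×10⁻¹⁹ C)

The kinetic energy gained is K = qV = (2×1.60×10^-19)(126) = 4.03×10^-17 J.
v = √(2K/m) = 1.27×10^5 m/s.
r = mv/(qB) = (5.01×10^-27)(1.27×10^5) / [(2×1.60×10^-19)(2.59×10^-3)] = 0.767 m.

r ≈ 0.767 m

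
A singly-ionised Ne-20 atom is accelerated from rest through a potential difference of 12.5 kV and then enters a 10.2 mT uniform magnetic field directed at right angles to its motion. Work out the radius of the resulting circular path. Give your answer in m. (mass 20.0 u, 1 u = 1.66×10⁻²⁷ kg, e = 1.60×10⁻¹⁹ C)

r ≈ 7.06 m

The kinetic energy gained is K = qV = (1×1.60×10^-19)(1.25×10^4) = 2.00×10^-15 J.
v = √(2K/m) = 3.47×10^5 m/s.
r = mv/(qB) = (3.32×10^-26)(3.47×10^5) / [(1×1.60×10^-19)(0.0102)] = 7.06 m.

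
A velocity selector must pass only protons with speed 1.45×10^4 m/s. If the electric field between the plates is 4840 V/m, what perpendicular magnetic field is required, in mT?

qE = qvB ⇒ B = E/v = (4840) / (1.45×10^4) = 0.334 T.

B ≈ 334 mT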